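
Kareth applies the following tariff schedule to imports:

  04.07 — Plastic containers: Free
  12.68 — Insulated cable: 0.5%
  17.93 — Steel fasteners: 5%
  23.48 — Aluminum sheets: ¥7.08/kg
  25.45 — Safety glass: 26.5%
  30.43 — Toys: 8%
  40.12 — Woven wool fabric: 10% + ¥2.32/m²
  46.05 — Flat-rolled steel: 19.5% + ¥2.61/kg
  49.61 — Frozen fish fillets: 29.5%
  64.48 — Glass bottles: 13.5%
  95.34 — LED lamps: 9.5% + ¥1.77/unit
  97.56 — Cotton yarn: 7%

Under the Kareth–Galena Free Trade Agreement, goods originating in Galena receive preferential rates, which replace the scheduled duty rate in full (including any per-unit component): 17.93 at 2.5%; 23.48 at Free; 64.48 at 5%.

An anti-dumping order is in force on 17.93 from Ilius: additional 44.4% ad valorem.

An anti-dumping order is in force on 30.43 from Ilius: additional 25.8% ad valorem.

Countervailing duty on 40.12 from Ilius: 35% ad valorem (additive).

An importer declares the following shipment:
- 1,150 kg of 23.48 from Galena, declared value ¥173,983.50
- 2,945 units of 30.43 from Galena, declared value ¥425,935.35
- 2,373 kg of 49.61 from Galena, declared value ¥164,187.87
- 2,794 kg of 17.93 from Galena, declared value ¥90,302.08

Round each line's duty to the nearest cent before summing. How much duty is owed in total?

Line 1 (23.48, Galena, 1,150 kg, ¥173,983.50):
Base rate for 23.48 is ¥7.08/kg.
Origin Galena qualifies under the Kareth–Galena agreement and 23.48 is covered: preferential rate Free applies instead.
Duty = ¥173,983.50 × 0% = ¥0.00.
Line 2 (30.43, Galena, 2,945 units, ¥425,935.35):
Base rate for 30.43 is 8%.
Origin Galena is the FTA partner but 30.43 is not on the preference list; base rate stands.
The additional-duty order on 30.43 targets Ilius, not Galena; it does not apply.
Duty = ¥425,935.35 × 8% = ¥34,074.83.
Line 3 (49.61, Galena, 2,373 kg, ¥164,187.87):
Base rate for 49.61 is 29.5%.
Origin Galena is the FTA partner but 49.61 is not on the preference list; base rate stands.
Duty = ¥164,187.87 × 29.5% = ¥48,435.42.
Line 4 (17.93, Galena, 2,794 kg, ¥90,302.08):
Base rate for 17.93 is 5%.
Origin Galena qualifies under the Kareth–Galena agreement and 17.93 is covered: preferential rate 2.5% applies instead.
The additional-duty order on 17.93 targets Ilius, not Galena; it does not apply.
Duty = ¥90,302.08 × 2.5% = ¥2,257.55.
Total = ¥0.00 + ¥34,074.83 + ¥48,435.42 + ¥2,257.55 = ¥84,767.80.

¥84,767.80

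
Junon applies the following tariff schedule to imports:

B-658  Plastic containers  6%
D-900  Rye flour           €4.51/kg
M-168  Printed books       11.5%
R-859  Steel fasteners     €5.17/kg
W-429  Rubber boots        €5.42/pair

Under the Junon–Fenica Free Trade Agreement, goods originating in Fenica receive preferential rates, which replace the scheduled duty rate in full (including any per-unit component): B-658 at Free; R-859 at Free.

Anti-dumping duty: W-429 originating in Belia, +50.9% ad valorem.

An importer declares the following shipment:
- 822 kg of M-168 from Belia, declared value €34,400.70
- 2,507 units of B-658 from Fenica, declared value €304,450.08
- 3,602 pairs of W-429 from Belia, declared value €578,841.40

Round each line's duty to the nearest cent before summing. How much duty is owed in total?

Line 1 (M-168, Belia, 822 kg, €34,400.70):
Base rate for M-168 is 11.5%.
Duty = €34,400.70 × 11.5% = €3,956.08.
Line 2 (B-658, Fenica, 2,507 units, €304,450.08):
Base rate for B-658 is 6%.
Origin Fenica qualifies under the Junon–Fenica agreement and B-658 is covered: preferential rate Free applies instead.
Duty = €304,450.08 × 0% = €0.00.
Line 3 (W-429, Belia, 3,602 pairs, €578,841.40):
Base rate for W-429 is €5.42/pair.
Additional duty on W-429 from Belia: +50.9% ad valorem. Applied ad valorem rate = 50.9%.
Duty = €578,841.40 × 50.9% + 3,602 × €5.42 = €314,153.11.
Total = €3,956.08 + €0.00 + €314,153.11 = €318,109.19.

€318,109.19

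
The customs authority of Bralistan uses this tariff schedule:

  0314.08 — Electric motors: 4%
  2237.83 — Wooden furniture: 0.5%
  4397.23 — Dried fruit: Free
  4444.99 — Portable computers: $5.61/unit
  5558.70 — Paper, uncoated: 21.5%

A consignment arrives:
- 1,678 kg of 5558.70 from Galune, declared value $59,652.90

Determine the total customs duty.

Line 1 (5558.70, Galune, 1,678 kg, $59,652.90):
Base rate for 5558.70 is 21.5%.
Duty = $59,652.90 × 21.5% = $12,825.37.

$12,825.37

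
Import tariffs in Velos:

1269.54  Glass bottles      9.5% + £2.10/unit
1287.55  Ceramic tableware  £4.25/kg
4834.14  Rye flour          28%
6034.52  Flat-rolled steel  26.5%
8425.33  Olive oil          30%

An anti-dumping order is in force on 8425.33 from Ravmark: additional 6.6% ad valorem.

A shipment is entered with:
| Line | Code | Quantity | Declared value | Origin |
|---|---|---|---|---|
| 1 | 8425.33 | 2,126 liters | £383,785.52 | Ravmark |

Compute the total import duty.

Line 1 (8425.33, Ravmark, 2,126 liters, £383,785.52):
Base rate for 8425.33 is 30%.
Additional duty on 8425.33 from Ravmark: +6.6%. Applied ad valorem rate: 30% + 6.6% = 36.6%.
Duty = £383,785.52 × 36.6% = £140,465.50.

£140,465.50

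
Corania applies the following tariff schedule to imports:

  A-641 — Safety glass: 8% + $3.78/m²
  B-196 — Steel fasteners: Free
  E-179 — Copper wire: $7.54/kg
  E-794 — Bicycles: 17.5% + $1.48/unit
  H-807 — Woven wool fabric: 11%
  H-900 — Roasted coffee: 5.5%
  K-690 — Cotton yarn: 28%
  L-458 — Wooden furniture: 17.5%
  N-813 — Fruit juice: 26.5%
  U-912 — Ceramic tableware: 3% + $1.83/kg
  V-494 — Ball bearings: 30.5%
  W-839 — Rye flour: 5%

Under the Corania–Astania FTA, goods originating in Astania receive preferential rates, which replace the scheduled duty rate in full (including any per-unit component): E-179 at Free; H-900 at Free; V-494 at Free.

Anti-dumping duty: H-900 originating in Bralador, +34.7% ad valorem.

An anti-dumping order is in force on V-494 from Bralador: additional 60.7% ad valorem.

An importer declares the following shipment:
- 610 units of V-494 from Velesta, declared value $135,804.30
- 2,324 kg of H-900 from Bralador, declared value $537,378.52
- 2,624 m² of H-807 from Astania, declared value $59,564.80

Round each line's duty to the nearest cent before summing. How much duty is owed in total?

Line 1 (V-494, Velesta, 610 units, $135,804.30):
Base rate for V-494 is 30.5%.
V-494 has an FTA preferential rate, but origin Velesta is not Astania; base rate stands.
The additional-duty order on V-494 targets Bralador, not Velesta; it does not apply.
Duty = $135,804.30 × 30.5% = $41,420.31.
Line 2 (H-900, Bralador, 2,324 kg, $537,378.52):
Base rate for H-900 is 5.5%.
H-900 has an FTA preferential rate, but origin Bralador is not Astania; base rate stands.
Additional duty on H-900 from Bralador: +34.7%. Applied ad valorem rate: 5.5% + 34.7% = 40.2%.
Duty = $537,378.52 × 40.2% = $216,026.17.
Line 3 (H-807, Astania, 2,624 m², $59,564.80):
Base rate for H-807 is 11%.
Origin Astania is the FTA partner but H-807 is not on the preference list; base rate stands.
Duty = $59,564.80 × 11% = $6,552.13.
Total = $41,420.31 + $216,026.17 + $6,552.13 = $263,998.61.

$263,998.61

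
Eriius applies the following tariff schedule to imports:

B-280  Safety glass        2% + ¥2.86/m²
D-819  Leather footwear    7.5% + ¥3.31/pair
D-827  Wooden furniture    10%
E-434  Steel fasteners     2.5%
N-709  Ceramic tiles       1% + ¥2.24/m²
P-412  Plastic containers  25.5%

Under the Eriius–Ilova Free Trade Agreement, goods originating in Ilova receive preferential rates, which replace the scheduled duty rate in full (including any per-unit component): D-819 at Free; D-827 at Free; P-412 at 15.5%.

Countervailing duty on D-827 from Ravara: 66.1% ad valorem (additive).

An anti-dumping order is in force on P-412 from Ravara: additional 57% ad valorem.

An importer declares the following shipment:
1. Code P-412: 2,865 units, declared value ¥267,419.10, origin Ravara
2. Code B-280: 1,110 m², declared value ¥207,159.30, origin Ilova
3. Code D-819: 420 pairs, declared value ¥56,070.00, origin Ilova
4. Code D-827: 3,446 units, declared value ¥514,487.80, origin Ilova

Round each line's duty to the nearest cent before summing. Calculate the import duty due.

Line 1 (P-412, Ravara, 2,865 units, ¥267,419.10):
Base rate for P-412 is 25.5%.
P-412 has an FTA preferential rate, but origin Ravara is not Ilova; base rate stands.
Additional duty on P-412 from Ravara: +57%. Applied ad valorem rate: 25.5% + 57% = 82.5%.
Duty = ¥267,419.10 × 82.5% = ¥220,620.76.
Line 2 (B-280, Ilova, 1,110 m², ¥207,159.30):
Base rate for B-280 is 2% + ¥2.86/m².
Origin Ilova is the FTA partner but B-280 is not on the preference list; base rate stands.
Duty = ¥207,159.30 × 2% + 1,110 × ¥2.86 = ¥7,317.79.
Line 3 (D-819, Ilova, 420 pairs, ¥56,070.00):
Base rate for D-819 is 7.5% + ¥3.31/pair.
Origin Ilova qualifies under the Eriius–Ilova agreement and D-819 is covered: preferential rate Free applies instead.
Duty = ¥56,070.00 × 0% = ¥0.00.
Line 4 (D-827, Ilova, 3,446 units, ¥514,487.80):
Base rate for D-827 is 10%.
Origin Ilova qualifies under the Eriius–Ilova agreement and D-827 is covered: preferential rate Free applies instead.
The additional-duty order on D-827 targets Ravara, not Ilova; it does not apply.
Duty = ¥514,487.80 × 0% = ¥0.00.
Total = ¥220,620.76 + ¥7,317.79 + ¥0.00 + ¥0.00 = ¥227,938.55.

¥227,938.55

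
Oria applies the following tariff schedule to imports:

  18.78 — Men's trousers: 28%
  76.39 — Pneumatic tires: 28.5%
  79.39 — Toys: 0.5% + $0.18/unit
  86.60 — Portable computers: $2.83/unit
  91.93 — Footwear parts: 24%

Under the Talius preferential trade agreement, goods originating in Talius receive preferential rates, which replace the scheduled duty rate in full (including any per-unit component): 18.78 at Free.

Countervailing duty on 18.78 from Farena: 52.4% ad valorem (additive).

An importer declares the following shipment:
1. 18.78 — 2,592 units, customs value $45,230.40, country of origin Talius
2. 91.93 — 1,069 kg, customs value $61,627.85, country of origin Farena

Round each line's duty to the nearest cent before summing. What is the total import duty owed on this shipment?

Line 1 (18.78, Talius, 2,592 units, $45,230.40):
Base rate for 18.78 is 28%.
Origin Talius qualifies under the Oria–Talius agreement and 18.78 is covered: preferential rate Free applies instead.
The additional-duty order on 18.78 targets Farena, not Talius; it does not apply.
Duty = $45,230.40 × 0% = $0.00.
Line 2 (91.93, Farena, 1,069 kg, $61,627.85):
Base rate for 91.93 is 24%.
Duty = $61,627.85 × 24% = $14,790.68.
Total = $0.00 + $14,790.68 = $14,790.68.

$14,790.68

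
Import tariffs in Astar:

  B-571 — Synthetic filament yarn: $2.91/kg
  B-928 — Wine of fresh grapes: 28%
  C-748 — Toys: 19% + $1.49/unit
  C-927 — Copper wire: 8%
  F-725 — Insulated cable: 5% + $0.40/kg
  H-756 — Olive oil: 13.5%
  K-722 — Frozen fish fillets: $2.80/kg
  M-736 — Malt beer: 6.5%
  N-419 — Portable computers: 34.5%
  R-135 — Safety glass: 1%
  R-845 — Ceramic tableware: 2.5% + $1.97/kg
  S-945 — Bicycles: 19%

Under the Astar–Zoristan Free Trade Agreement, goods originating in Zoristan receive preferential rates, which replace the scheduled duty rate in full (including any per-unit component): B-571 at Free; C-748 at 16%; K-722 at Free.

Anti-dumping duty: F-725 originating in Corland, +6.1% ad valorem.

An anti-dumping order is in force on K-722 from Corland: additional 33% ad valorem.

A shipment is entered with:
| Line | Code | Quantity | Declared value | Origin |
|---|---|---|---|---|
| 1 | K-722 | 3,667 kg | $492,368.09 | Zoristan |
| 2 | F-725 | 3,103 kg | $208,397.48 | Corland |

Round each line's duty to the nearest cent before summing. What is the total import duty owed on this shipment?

$24,373.32

Line 1 (K-722, Zoristan, 3,667 kg, $492,368.09):
Base rate for K-722 is $2.80/kg.
Origin Zoristan qualifies under the Astar–Zoristan agreement and K-722 is covered: preferential rate Free applies instead.
The additional-duty order on K-722 targets Corland, not Zoristan; it does not apply.
Duty = $492,368.09 × 0% = $0.00.
Line 2 (F-725, Corland, 3,103 kg, $208,397.48):
Base rate for F-725 is 5% + $0.40/kg.
Additional duty on F-725 from Corland: +6.1%. Applied ad valorem rate: 5% + 6.1% = 11.1%.
Duty = $208,397.48 × 11.1% + 3,103 × $0.40 = $24,373.32.
Total = $0.00 + $24,373.32 = $24,373.32.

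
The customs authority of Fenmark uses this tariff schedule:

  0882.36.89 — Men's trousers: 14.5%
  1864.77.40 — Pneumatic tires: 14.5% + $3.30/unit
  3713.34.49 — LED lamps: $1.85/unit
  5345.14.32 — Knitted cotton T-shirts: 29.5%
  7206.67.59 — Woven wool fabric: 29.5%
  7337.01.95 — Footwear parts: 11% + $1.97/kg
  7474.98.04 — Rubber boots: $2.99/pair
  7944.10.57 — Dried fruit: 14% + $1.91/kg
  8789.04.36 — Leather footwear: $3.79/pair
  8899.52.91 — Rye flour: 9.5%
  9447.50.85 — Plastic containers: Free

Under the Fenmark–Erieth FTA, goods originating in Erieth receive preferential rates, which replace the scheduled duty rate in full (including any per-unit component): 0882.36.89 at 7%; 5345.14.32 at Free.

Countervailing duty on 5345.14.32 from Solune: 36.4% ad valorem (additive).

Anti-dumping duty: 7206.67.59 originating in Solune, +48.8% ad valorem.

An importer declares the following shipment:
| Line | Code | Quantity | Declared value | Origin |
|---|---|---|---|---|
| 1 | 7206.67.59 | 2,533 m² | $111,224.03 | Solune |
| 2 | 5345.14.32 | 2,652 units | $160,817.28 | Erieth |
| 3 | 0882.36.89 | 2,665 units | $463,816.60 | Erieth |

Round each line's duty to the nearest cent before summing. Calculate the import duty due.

Line 1 (7206.67.59, Solune, 2,533 m², $111,224.03):
Base rate for 7206.67.59 is 29.5%.
Additional duty on 7206.67.59 from Solune: +48.8%. Applied ad valorem rate: 29.5% + 48.8% = 78.3%.
Duty = $111,224.03 × 78.3% = $87,088.42.
Line 2 (5345.14.32, Erieth, 2,652 units, $160,817.28):
Base rate for 5345.14.32 is 29.5%.
Origin Erieth qualifies under the Fenmark–Erieth agreement and 5345.14.32 is covered: preferential rate Free applies instead.
The additional-duty order on 5345.14.32 targets Solune, not Erieth; it does not apply.
Duty = $160,817.28 × 0% = $0.00.
Line 3 (0882.36.89, Erieth, 2,665 units, $463,816.60):
Base rate for 0882.36.89 is 14.5%.
Origin Erieth qualifies under the Fenmark–Erieth agreement and 0882.36.89 is covered: preferential rate 7% applies instead.
Duty = $463,816.60 × 7% = $32,467.16.
Total = $87,088.42 + $0.00 + $32,467.16 = $119,555.58.

$119,555.58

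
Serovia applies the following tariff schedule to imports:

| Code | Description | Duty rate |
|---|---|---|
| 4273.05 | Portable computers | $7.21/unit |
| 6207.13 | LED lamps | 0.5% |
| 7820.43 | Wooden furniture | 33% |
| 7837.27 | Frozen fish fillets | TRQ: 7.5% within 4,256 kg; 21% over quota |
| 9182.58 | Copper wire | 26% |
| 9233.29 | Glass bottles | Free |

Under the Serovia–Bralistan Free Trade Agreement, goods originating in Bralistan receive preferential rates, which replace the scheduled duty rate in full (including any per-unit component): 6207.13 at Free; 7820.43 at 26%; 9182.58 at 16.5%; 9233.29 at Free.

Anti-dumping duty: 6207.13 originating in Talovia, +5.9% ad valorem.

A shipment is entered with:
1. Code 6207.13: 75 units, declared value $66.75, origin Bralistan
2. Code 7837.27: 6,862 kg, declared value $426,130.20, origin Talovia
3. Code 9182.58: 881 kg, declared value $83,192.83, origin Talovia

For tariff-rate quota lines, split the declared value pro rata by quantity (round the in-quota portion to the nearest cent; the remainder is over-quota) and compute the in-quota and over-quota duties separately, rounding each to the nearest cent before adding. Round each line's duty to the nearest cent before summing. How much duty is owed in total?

$75,437.31

Line 1 (6207.13, Bralistan, 75 units, $66.75):
Base rate for 6207.13 is 0.5%.
Origin Bralistan qualifies under the Serovia–Bralistan agreement and 6207.13 is covered: preferential rate Free applies instead.
The additional-duty order on 6207.13 targets Talovia, not Bralistan; it does not apply.
Duty = $66.75 × 0% = $0.00.
Line 2 (7837.27, Talovia, 6,862 kg, $426,130.20):
Code 7837.27 is under a tariff-rate quota (threshold 4,256 kg). In-quota: 4,256 kg at 7.5%; over-quota: 2,606 kg at 21%.
Pro-rata value split: in-quota = $426,130.20 × 4,256/6,862 = $264,297.60; over-quota = $426,130.20 − $264,297.60 = $161,832.60.
In-quota duty = $264,297.60 × 7.5% = $19,822.32. Over-quota duty = $161,832.60 × 21% = $33,984.85.
Line duty = $19,822.32 + $33,984.85 = $53,807.17.
Line 3 (9182.58, Talovia, 881 kg, $83,192.83):
Base rate for 9182.58 is 26%.
9182.58 has an FTA preferential rate, but origin Talovia is not Bralistan; base rate stands.
Duty = $83,192.83 × 26% = $21,630.14.
Total = $0.00 + $53,807.17 + $21,630.14 = $75,437.31.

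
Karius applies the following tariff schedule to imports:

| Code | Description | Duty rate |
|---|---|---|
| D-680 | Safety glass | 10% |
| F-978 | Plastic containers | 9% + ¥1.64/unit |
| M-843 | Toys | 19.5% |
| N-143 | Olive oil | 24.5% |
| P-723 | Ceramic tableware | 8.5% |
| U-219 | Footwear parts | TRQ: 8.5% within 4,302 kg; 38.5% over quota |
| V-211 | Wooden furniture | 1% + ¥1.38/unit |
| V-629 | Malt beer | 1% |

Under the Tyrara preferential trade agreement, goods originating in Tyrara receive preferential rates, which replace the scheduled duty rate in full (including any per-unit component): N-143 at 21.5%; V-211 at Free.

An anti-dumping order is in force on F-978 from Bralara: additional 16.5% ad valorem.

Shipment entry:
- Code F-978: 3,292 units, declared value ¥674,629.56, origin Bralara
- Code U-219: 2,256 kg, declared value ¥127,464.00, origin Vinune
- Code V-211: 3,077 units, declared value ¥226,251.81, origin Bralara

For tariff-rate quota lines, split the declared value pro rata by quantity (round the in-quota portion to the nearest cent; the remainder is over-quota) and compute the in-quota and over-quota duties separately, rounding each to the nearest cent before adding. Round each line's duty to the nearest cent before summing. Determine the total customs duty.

¥194,772.64

Line 1 (F-978, Bralara, 3,292 units, ¥674,629.56):
Base rate for F-978 is 9% + ¥1.64/unit.
Additional duty on F-978 from Bralara: +16.5%. Applied ad valorem rate: 9% + 16.5% = 25.5%.
Duty = ¥674,629.56 × 25.5% + 3,292 × ¥1.64 = ¥177,429.42.
Line 2 (U-219, Vinune, 2,256 kg, ¥127,464.00):
Code U-219 is under a tariff-rate quota (threshold 4,302 kg). Quantity 2,256 kg is within the quota, so the in-quota rate 8.5% applies to the full value.
Duty = ¥127,464.00 × 8.5% = ¥10,834.44.
Line 3 (V-211, Bralara, 3,077 units, ¥226,251.81):
Base rate for V-211 is 1% + ¥1.38/unit.
V-211 has an FTA preferential rate, but origin Bralara is not Tyrara; base rate stands.
Duty = ¥226,251.81 × 1% + 3,077 × ¥1.38 = ¥6,508.78.
Total = ¥177,429.42 + ¥10,834.44 + ¥6,508.78 = ¥194,772.64.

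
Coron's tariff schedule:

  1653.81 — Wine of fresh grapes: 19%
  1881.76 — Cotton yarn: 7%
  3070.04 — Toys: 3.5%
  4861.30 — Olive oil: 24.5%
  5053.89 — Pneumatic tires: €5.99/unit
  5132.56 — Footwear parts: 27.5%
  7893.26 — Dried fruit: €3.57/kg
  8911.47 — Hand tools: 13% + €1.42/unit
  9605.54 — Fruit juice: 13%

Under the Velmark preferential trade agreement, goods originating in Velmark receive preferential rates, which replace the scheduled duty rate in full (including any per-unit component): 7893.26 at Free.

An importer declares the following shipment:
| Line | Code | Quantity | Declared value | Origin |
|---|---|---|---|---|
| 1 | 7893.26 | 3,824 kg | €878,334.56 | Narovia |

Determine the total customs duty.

€13,651.68

Line 1 (7893.26, Narovia, 3,824 kg, €878,334.56):
Base rate for 7893.26 is €3.57/kg.
7893.26 has an FTA preferential rate, but origin Narovia is not Velmark; base rate stands.
Duty = 3,824 × €3.57 = €13,651.68.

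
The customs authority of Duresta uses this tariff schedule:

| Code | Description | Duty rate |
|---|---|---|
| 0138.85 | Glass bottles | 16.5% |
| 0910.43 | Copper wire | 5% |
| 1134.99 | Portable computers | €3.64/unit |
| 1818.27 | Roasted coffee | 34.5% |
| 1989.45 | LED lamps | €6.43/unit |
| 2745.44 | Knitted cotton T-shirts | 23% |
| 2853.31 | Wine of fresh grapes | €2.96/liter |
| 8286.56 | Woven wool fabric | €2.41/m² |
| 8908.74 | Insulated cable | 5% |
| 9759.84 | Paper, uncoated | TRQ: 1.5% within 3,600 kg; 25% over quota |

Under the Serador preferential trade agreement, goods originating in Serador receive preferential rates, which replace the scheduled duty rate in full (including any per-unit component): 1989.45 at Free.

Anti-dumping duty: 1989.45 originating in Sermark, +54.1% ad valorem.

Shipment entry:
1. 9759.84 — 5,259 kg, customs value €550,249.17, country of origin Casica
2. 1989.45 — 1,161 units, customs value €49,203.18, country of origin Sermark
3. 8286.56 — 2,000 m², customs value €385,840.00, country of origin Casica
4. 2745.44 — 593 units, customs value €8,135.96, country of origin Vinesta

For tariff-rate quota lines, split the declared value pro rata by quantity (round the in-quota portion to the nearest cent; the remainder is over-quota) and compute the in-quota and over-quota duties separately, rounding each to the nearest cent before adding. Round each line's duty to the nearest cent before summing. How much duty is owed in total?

Line 1 (9759.84, Casica, 5,259 kg, €550,249.17):
Code 9759.84 is under a tariff-rate quota (threshold 3,600 kg). In-quota: 3,600 kg at 1.5%; over-quota: 1,659 kg at 25%.
Pro-rata value split: in-quota = €550,249.17 × 3,600/5,259 = €376,668.00; over-quota = €550,249.17 − €376,668.00 = €173,581.17.
In-quota duty = €376,668.00 × 1.5% = €5,650.02. Over-quota duty = €173,581.17 × 25% = €43,395.29.
Line duty = €5,650.02 + €43,395.29 = €49,045.31.
Line 2 (1989.45, Sermark, 1,161 units, €49,203.18):
Base rate for 1989.45 is €6.43/unit.
1989.45 has an FTA preferential rate, but origin Sermark is not Serador; base rate stands.
Additional duty on 1989.45 from Sermark: +54.1% ad valorem. Applied ad valorem rate = 54.1%.
Duty = €49,203.18 × 54.1% + 1,161 × €6.43 = €34,084.15.
Line 3 (8286.56, Casica, 2,000 m², €385,840.00):
Base rate for 8286.56 is €2.41/m².
Duty = 2,000 × €2.41 = €4,820.00.
Line 4 (2745.44, Vinesta, 593 units, €8,135.96):
Base rate for 2745.44 is 23%.
Duty = €8,135.96 × 23% = €1,871.27.
Total = €49,045.31 + €34,084.15 + €4,820.00 + €1,871.27 = €89,820.73.

€89,820.73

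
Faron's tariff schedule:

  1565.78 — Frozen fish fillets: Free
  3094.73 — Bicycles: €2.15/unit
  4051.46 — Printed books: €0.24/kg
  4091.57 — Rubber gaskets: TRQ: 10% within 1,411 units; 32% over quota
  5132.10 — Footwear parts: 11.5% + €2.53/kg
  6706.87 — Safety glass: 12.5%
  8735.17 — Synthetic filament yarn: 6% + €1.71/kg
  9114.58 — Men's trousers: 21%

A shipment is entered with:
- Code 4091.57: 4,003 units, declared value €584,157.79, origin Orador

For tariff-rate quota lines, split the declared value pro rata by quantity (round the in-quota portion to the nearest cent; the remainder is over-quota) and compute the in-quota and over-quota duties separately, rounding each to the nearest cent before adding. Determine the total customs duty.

Line 1 (4091.57, Orador, 4,003 units, €584,157.79):
Code 4091.57 is under a tariff-rate quota (threshold 1,411 units). In-quota: 1,411 units at 10%; over-quota: 2,592 units at 32%.
Pro-rata value split: in-quota = €584,157.79 × 1,411/4,003 = €205,907.23; over-quota = €584,157.79 − €205,907.23 = €378,250.56.
In-quota duty = €205,907.23 × 10% = €20,590.72. Over-quota duty = €378,250.56 × 32% = €121,040.18.
Line duty = €20,590.72 + €121,040.18 = €141,630.90.

€141,630.90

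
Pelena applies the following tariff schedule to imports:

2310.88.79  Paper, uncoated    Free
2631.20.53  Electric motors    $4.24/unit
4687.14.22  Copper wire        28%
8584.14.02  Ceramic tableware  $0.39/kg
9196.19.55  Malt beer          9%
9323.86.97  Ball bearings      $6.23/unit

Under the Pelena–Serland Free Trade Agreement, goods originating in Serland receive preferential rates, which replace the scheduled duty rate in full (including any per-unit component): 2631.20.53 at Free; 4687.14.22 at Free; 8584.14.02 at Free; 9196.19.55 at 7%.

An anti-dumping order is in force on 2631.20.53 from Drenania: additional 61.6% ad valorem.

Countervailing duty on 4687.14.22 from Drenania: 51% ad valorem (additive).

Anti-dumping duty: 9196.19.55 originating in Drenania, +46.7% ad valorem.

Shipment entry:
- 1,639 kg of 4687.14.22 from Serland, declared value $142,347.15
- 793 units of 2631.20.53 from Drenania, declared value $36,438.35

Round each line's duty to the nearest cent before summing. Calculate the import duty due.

Line 1 (4687.14.22, Serland, 1,639 kg, $142,347.15):
Base rate for 4687.14.22 is 28%.
Origin Serland qualifies under the Pelena–Serland agreement and 4687.14.22 is covered: preferential rate Free applies instead.
The additional-duty order on 4687.14.22 targets Drenania, not Serland; it does not apply.
Duty = $142,347.15 × 0% = $0.00.
Line 2 (2631.20.53, Drenania, 793 units, $36,438.35):
Base rate for 2631.20.53 is $4.24/unit.
2631.20.53 has an FTA preferential rate, but origin Drenania is not Serland; base rate stands.
Additional duty on 2631.20.53 from Drenania: +61.6% ad valorem. Applied ad valorem rate = 61.6%.
Duty = $36,438.35 × 61.6% + 793 × $4.24 = $25,808.34.
Total = $0.00 + $25,808.34 = $25,808.34.

$25,808.34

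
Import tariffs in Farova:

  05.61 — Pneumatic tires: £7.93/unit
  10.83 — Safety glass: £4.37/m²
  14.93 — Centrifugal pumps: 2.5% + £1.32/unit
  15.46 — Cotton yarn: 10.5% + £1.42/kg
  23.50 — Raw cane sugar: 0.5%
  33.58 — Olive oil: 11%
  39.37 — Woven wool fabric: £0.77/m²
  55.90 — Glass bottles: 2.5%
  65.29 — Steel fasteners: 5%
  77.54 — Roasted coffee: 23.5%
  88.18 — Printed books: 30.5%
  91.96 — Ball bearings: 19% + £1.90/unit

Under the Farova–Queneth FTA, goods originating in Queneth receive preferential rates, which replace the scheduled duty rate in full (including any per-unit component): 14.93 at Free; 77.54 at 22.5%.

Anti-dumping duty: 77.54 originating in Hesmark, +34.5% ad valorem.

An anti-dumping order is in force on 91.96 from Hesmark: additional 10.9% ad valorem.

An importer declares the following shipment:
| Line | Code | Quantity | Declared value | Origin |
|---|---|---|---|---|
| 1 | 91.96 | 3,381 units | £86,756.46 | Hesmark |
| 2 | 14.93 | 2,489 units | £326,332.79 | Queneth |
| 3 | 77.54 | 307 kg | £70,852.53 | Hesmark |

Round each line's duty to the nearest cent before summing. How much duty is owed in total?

£73,458.55

Line 1 (91.96, Hesmark, 3,381 units, £86,756.46):
Base rate for 91.96 is 19% + £1.90/unit.
Additional duty on 91.96 from Hesmark: +10.9%. Applied ad valorem rate: 19% + 10.9% = 29.9%.
Duty = £86,756.46 × 29.9% + 3,381 × £1.90 = £32,364.08.
Line 2 (14.93, Queneth, 2,489 units, £326,332.79):
Base rate for 14.93 is 2.5% + £1.32/unit.
Origin Queneth qualifies under the Farova–Queneth agreement and 14.93 is covered: preferential rate Free applies instead.
Duty = £326,332.79 × 0% = £0.00.
Line 3 (77.54, Hesmark, 307 kg, £70,852.53):
Base rate for 77.54 is 23.5%.
77.54 has an FTA preferential rate, but origin Hesmark is not Queneth; base rate stands.
Additional duty on 77.54 from Hesmark: +34.5%. Applied ad valorem rate: 23.5% + 34.5% = 58%.
Duty = £70,852.53 × 58% = £41,094.47.
Total = £32,364.08 + £0.00 + £41,094.47 = £73,458.55.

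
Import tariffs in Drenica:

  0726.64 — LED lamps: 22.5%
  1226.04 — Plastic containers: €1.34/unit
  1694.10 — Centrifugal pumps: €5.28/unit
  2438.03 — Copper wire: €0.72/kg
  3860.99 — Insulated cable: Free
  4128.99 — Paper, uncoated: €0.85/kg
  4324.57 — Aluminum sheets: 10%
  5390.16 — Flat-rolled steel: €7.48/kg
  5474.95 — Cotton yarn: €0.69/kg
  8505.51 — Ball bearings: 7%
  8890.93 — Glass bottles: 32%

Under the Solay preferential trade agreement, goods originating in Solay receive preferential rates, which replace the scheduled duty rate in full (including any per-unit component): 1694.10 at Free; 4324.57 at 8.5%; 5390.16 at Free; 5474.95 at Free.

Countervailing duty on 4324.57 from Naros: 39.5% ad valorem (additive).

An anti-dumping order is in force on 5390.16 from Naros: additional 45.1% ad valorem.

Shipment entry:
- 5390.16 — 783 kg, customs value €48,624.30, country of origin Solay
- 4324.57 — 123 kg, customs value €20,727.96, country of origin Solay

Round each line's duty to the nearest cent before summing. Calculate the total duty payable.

€1,761.88

Line 1 (5390.16, Solay, 783 kg, €48,624.30):
Base rate for 5390.16 is €7.48/kg.
Origin Solay qualifies under the Drenica–Solay agreement and 5390.16 is covered: preferential rate Free applies instead.
The additional-duty order on 5390.16 targets Naros, not Solay; it does not apply.
Duty = €48,624.30 × 0% = €0.00.
Line 2 (4324.57, Solay, 123 kg, €20,727.96):
Base rate for 4324.57 is 10%.
Origin Solay qualifies under the Drenica–Solay agreement and 4324.57 is covered: preferential rate 8.5% applies instead.
The additional-duty order on 4324.57 targets Naros, not Solay; it does not apply.
Duty = €20,727.96 × 8.5% = €1,761.88.
Total = €0.00 + €1,761.88 = €1,761.88.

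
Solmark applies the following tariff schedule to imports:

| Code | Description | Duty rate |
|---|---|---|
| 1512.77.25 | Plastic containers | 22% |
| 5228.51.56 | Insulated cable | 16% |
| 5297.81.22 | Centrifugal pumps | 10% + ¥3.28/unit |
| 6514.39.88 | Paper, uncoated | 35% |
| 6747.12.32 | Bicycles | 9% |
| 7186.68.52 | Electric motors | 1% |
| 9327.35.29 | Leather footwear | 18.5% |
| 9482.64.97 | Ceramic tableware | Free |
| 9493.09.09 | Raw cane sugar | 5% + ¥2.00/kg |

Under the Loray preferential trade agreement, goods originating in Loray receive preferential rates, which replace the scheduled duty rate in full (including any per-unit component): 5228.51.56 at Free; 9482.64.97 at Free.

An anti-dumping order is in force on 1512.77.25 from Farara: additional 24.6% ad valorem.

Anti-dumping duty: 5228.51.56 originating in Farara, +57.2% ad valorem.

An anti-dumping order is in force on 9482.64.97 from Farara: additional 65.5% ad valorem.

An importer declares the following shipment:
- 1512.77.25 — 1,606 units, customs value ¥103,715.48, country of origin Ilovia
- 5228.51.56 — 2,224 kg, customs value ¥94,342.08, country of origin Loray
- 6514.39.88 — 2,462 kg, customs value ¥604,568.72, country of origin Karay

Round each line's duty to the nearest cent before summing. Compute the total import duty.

Line 1 (1512.77.25, Ilovia, 1,606 units, ¥103,715.48):
Base rate for 1512.77.25 is 22%.
The additional-duty order on 1512.77.25 targets Farara, not Ilovia; it does not apply.
Duty = ¥103,715.48 × 22% = ¥22,817.41.
Line 2 (5228.51.56, Loray, 2,224 kg, ¥94,342.08):
Base rate for 5228.51.56 is 16%.
Origin Loray qualifies under the Solmark–Loray agreement and 5228.51.56 is covered: preferential rate Free applies instead.
The additional-duty order on 5228.51.56 targets Farara, not Loray; it does not apply.
Duty = ¥94,342.08 × 0% = ¥0.00.
Line 3 (6514.39.88, Karay, 2,462 kg, ¥604,568.72):
Base rate for 6514.39.88 is 35%.
Duty = ¥604,568.72 × 35% = ¥211,599.05.
Total = ¥22,817.41 + ¥0.00 + ¥211,599.05 = ¥234,416.46.

¥234,416.46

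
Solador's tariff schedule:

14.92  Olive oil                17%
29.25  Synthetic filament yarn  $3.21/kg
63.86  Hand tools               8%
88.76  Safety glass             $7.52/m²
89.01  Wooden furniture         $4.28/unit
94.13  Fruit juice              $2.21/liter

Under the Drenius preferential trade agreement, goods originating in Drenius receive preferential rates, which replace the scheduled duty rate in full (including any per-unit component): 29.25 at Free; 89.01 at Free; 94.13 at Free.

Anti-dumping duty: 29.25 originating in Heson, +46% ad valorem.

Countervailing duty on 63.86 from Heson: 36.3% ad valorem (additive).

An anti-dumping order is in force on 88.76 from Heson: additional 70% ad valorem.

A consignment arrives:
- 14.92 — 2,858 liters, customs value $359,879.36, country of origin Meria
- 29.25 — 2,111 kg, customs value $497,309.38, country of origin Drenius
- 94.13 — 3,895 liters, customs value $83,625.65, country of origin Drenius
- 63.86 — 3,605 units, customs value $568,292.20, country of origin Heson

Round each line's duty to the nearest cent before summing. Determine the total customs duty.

Line 1 (14.92, Meria, 2,858 liters, $359,879.36):
Base rate for 14.92 is 17%.
Duty = $359,879.36 × 17% = $61,179.49.
Line 2 (29.25, Drenius, 2,111 kg, $497,309.38):
Base rate for 29.25 is $3.21/kg.
Origin Drenius qualifies under the Solador–Drenius agreement and 29.25 is covered: preferential rate Free applies instead.
The additional-duty order on 29.25 targets Heson, not Drenius; it does not apply.
Duty = $497,309.38 × 0% = $0.00.
Line 3 (94.13, Drenius, 3,895 liters, $83,625.65):
Base rate for 94.13 is $2.21/liter.
Origin Drenius qualifies under the Solador–Drenius agreement and 94.13 is covered: preferential rate Free applies instead.
Duty = $83,625.65 × 0% = $0.00.
Line 4 (63.86, Heson, 3,605 units, $568,292.20):
Base rate for 63.86 is 8%.
Additional duty on 63.86 from Heson: +36.3%. Applied ad valorem rate: 8% + 36.3% = 44.3%.
Duty = $568,292.20 × 44.3% = $251,753.44.
Total = $61,179.49 + $0.00 + $0.00 + $251,753.44 = $312,932.93.

$312,932.93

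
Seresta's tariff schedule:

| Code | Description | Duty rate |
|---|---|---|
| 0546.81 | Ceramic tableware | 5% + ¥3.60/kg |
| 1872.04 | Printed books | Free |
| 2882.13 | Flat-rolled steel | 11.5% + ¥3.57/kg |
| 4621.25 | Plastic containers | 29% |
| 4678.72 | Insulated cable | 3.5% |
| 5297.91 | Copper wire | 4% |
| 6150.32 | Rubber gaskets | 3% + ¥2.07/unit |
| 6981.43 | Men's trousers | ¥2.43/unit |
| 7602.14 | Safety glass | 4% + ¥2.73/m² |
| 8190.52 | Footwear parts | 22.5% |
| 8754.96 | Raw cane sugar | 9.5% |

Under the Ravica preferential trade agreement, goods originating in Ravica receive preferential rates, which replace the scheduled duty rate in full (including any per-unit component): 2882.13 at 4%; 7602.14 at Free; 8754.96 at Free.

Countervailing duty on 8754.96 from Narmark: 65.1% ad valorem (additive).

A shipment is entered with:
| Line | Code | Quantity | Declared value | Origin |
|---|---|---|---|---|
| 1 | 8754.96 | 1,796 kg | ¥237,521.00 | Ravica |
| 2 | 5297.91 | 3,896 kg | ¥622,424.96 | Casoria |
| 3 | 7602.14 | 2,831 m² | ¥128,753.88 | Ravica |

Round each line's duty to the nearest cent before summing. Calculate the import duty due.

¥24,897.00

Line 1 (8754.96, Ravica, 1,796 kg, ¥237,521.00):
Base rate for 8754.96 is 9.5%.
Origin Ravica qualifies under the Seresta–Ravica agreement and 8754.96 is covered: preferential rate Free applies instead.
The additional-duty order on 8754.96 targets Narmark, not Ravica; it does not apply.
Duty = ¥237,521.00 × 0% = ¥0.00.
Line 2 (5297.91, Casoria, 3,896 kg, ¥622,424.96):
Base rate for 5297.91 is 4%.
Duty = ¥622,424.96 × 4% = ¥24,897.00.
Line 3 (7602.14, Ravica, 2,831 m², ¥128,753.88):
Base rate for 7602.14 is 4% + ¥2.73/m².
Origin Ravica qualifies under the Seresta–Ravica agreement and 7602.14 is covered: preferential rate Free applies instead.
Duty = ¥128,753.88 × 0% = ¥0.00.
Total = ¥0.00 + ¥24,897.00 + ¥0.00 = ¥24,897.00.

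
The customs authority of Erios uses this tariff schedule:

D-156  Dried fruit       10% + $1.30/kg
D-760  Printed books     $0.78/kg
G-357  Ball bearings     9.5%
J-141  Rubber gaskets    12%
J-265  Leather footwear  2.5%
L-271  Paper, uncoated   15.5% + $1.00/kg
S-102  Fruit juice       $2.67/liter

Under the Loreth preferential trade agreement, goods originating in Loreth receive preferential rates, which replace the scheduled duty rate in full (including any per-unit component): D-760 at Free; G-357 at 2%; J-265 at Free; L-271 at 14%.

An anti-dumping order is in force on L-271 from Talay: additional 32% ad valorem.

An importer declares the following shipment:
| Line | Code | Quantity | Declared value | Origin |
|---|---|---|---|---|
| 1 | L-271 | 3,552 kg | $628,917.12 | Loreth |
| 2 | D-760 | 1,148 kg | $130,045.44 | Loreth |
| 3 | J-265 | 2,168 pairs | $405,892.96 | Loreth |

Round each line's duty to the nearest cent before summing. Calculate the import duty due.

$88,048.40

Line 1 (L-271, Loreth, 3,552 kg, $628,917.12):
Base rate for L-271 is 15.5% + $1.00/kg.
Origin Loreth qualifies under the Erios–Loreth agreement and L-271 is covered: preferential rate 14% applies instead.
The additional-duty order on L-271 targets Talay, not Loreth; it does not apply.
Duty = $628,917.12 × 14% = $88,048.40.
Line 2 (D-760, Loreth, 1,148 kg, $130,045.44):
Base rate for D-760 is $0.78/kg.
Origin Loreth qualifies under the Erios–Loreth agreement and D-760 is covered: preferential rate Free applies instead.
Duty = $130,045.44 × 0% = $0.00.
Line 3 (J-265, Loreth, 2,168 pairs, $405,892.96):
Base rate for J-265 is 2.5%.
Origin Loreth qualifies under the Erios–Loreth agreement and J-265 is covered: preferential rate Free applies instead.
Duty = $405,892.96 × 0% = $0.00.
Total = $88,048.40 + $0.00 + $0.00 = $88,048.40.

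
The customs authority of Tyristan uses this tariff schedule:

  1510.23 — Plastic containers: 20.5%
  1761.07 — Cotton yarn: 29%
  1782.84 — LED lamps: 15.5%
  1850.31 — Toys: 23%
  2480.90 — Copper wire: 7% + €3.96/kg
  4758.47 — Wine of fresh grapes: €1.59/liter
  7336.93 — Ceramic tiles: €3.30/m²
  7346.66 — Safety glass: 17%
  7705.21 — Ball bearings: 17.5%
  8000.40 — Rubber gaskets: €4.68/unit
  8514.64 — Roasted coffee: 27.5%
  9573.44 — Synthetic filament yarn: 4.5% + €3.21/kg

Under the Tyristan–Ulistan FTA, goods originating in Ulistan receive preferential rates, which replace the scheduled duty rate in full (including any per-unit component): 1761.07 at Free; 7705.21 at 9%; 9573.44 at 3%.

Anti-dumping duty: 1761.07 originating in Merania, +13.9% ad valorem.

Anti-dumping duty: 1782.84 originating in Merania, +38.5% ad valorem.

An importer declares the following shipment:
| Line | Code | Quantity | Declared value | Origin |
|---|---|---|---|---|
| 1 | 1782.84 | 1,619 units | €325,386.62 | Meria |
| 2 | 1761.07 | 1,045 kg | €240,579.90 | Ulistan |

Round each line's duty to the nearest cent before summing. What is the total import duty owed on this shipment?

€50,434.93

Line 1 (1782.84, Meria, 1,619 units, €325,386.62):
Base rate for 1782.84 is 15.5%.
The additional-duty order on 1782.84 targets Merania, not Meria; it does not apply.
Duty = €325,386.62 × 15.5% = €50,434.93.
Line 2 (1761.07, Ulistan, 1,045 kg, €240,579.90):
Base rate for 1761.07 is 29%.
Origin Ulistan qualifies under the Tyristan–Ulistan agreement and 1761.07 is covered: preferential rate Free applies instead.
The additional-duty order on 1761.07 targets Merania, not Ulistan; it does not apply.
Duty = €240,579.90 × 0% = €0.00.
Total = €50,434.93 + €0.00 = €50,434.93.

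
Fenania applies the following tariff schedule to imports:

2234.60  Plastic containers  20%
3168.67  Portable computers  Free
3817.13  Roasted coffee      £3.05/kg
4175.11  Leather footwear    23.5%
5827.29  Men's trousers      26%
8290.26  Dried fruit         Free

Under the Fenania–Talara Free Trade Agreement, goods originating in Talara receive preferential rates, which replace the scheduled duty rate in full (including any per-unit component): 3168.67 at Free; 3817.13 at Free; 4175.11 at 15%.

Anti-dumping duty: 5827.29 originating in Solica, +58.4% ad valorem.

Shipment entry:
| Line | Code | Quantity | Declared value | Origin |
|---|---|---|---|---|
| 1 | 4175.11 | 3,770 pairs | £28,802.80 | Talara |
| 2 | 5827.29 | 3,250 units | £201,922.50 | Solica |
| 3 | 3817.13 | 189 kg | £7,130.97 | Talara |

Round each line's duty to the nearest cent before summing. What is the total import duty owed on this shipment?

Line 1 (4175.11, Talara, 3,770 pairs, £28,802.80):
Base rate for 4175.11 is 23.5%.
Origin Talara qualifies under the Fenania–Talara agreement and 4175.11 is covered: preferential rate 15% applies instead.
Duty = £28,802.80 × 15% = £4,320.42.
Line 2 (5827.29, Solica, 3,250 units, £201,922.50):
Base rate for 5827.29 is 26%.
Additional duty on 5827.29 from Solica: +58.4%. Applied ad valorem rate: 26% + 58.4% = 84.4%.
Duty = £201,922.50 × 84.4% = £170,422.59.
Line 3 (3817.13, Talara, 189 kg, £7,130.97):
Base rate for 3817.13 is £3.05/kg.
Origin Talara qualifies under the Fenania–Talara agreement and 3817.13 is covered: preferential rate Free applies instead.
Duty = £7,130.97 × 0% = £0.00.
Total = £4,320.42 + £170,422.59 + £0.00 = £174,743.01.

£174,743.01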